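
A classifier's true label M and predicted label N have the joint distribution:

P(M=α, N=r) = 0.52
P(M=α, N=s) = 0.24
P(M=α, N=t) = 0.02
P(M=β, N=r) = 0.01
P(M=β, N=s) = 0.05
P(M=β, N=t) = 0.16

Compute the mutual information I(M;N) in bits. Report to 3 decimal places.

0.406 bits

Marginals: p(M) = (0.7800, 0.2200), p(N) = (0.5300, 0.2900, 0.1800).
I(M;N) = H(M) + H(N) − H(M,N).
H(M) = 0.7602, H(N) = 1.4487, H(M,N) = 1.8031.
I(M;N) = 0.7602 + 1.4487 − 1.8031 = 0.406 bits.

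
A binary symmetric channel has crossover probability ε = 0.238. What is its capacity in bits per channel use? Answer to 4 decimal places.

0.2083 bits

Binary symmetric channel: C = 1 − h₂(ε) where h₂ is the binary entropy function.
h₂(0.238) = −0.238·log₂0.238 − 0.762·log₂0.762 = 0.7917.
C = 1 − 0.7917 = 0.2083 bits per channel use.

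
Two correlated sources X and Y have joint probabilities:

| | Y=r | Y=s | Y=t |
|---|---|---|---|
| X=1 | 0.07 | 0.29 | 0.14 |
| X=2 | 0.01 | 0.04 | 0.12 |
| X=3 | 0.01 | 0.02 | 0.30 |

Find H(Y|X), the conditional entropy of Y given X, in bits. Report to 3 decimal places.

Chain rule: H(Y|X) = H(X,Y) − H(X).
Marginals: p(X) = (0.5000, 0.1700, 0.3300), p(Y) = (0.0900, 0.3500, 0.5600).
H(X,Y) = 2.5032 bits; H(X) = 1.4624 bits.
H(Y|X) = 2.5032 − 1.4624 = 1.041 bits.

1.041 bits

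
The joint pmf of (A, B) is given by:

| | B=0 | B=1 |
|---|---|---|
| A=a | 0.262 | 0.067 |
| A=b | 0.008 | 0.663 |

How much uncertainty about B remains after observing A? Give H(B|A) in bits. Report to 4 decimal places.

Chain rule: H(B|A) = H(A,B) − H(A).
Marginals: p(A) = (0.3290, 0.6710), p(B) = (0.2700, 0.7300).
H(A,B) = 1.2164 bits; H(A) = 0.9139 bits.
H(B|A) = 1.2164 − 0.9139 = 0.3025 bits.

0.3025 bits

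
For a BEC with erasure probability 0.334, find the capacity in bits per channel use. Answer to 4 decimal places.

0.6660 bits

Binary erasure channel: capacity C = 1 − ε.
C = 1 − 0.334 = 0.6660 bits per channel use.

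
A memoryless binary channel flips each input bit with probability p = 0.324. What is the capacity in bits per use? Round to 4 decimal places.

Binary symmetric channel: C = 1 − h₂(ε) where h₂ is the binary entropy function.
h₂(0.324) = −0.324·log₂0.324 − 0.676·log₂0.676 = 0.9087.
C = 1 − 0.9087 = 0.0913 bits per channel use.

0.0913 bits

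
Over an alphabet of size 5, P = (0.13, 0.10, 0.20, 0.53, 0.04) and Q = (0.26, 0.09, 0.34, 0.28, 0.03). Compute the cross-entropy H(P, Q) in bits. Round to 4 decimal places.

H(P,Q) = −Σ p·log₂ q.
  −0.13·log₂(0.26) = 0.25264
  −0.10·log₂(0.09) = 0.34739
  −0.20·log₂(0.34) = 0.31128
  −0.53·log₂(0.28) = 0.97335
  −0.04·log₂(0.03) = 0.20236
H(P,Q) = 2.0870 bits.

2.0870 bits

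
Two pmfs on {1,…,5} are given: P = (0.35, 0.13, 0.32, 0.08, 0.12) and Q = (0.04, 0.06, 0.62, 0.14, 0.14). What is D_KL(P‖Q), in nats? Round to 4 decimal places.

D(P‖Q) = Σ p·ln(p/q).
  0.35·ln(0.35/0.04) = 0.75917
  0.13·ln(0.13/0.06) = 0.10051
  0.32·ln(0.32/0.62) = -0.21165
  0.08·ln(0.08/0.14) = -0.04477
  0.12·ln(0.12/0.14) = -0.01850
D(P‖Q) = 0.5848 nats.

0.5848 nats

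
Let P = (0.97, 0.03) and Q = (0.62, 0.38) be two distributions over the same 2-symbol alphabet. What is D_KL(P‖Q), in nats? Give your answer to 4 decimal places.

D(P‖Q) = Σ p·ln(p/q).
  0.97·ln(0.97/0.62) = 0.43415
  0.03·ln(0.03/0.38) = -0.07617
D(P‖Q) = 0.3580 nats.

0.3580 nats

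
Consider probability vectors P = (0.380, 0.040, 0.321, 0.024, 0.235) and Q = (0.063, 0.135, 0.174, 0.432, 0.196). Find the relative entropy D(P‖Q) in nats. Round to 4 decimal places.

0.8041 nats

D(P‖Q) = Σ p·ln(p/q).
  0.380·ln(0.380/0.063) = 0.68287
  0.040·ln(0.040/0.135) = -0.04866
  0.321·ln(0.321/0.174) = 0.19658
  0.024·ln(0.024/0.432) = -0.06937
  0.235·ln(0.235/0.196) = 0.04265
D(P‖Q) = 0.8041 nats.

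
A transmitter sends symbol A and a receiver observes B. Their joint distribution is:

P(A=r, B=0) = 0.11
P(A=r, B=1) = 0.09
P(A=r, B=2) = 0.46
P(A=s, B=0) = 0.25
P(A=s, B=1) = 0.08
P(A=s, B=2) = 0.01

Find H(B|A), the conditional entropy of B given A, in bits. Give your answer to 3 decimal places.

Marginals: p(A) = (0.6600, 0.3400), p(B) = (0.3600, 0.1700, 0.4700).
H(B|A) = Σ p(A) · H(B|A=·).
  A=r: p=0.6600, H(B|A=r) = 1.1858
  A=s: p=0.3400, H(B|A=s) = 0.9670
Weighted sum = 1.111 bits.

1.111 bits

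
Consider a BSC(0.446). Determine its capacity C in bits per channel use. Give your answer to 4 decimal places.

Binary symmetric channel: C = 1 − h₂(ε) where h₂ is the binary entropy function.
h₂(0.446) = −0.446·log₂0.446 − 0.554·log₂0.554 = 0.9916.
C = 1 − 0.9916 = 0.0084 bits per channel use.

0.0084 bits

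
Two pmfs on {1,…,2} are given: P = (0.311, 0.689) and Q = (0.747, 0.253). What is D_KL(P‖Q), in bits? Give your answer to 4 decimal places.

0.6027 bits

D(P‖Q) = Σ p·log₂(p/q).
  0.311·log₂(0.311/0.747) = -0.39316
  0.689·log₂(0.689/0.253) = 0.99586
D(P‖Q) = 0.6027 bits.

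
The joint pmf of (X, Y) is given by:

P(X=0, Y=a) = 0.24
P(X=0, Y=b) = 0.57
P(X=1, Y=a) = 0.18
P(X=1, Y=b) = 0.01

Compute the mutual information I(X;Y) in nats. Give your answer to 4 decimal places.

0.1489 nats

Marginals: p(X) = (0.8100, 0.1900), p(Y) = (0.4200, 0.5800).
I(X;Y) = Σ p(x,y)·ln[p(x,y)/(p(x)p(y))].
  (0,a): 0.24·ln(0.7055) = -0.08373
  (0,b): 0.57·ln(1.2133) = 0.11020
  (1,a): 0.18·ln(2.2556) = 0.14642
  (1,b): 0.01·ln(0.0907) = -0.02400
Sum = 0.1489 nats.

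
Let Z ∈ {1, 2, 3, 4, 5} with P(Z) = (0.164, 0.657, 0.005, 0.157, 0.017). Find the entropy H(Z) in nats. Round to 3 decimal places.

0.959 nats

H(Z) = −Σ p·ln p.
  −(0.164)·ln(0.164) = 0.2965
  −(0.657)·ln(0.657) = 0.2760
  −(0.005)·ln(0.005) = 0.0265
  −(0.157)·ln(0.157) = 0.2907
  −(0.017)·ln(0.017) = 0.0693
Sum: 0.2965 + 0.2760 + 0.0265 + 0.2907 + 0.0693 = 0.959 nats.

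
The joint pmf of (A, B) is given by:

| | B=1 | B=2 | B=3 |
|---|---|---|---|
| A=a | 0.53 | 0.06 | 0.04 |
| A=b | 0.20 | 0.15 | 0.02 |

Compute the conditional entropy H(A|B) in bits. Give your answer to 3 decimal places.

0.855 bits

Chain rule: H(A|B) = H(A,B) − H(B).
Marginals: p(A) = (0.6300, 0.3700), p(B) = (0.7300, 0.2100, 0.0600).
H(A,B) = 1.9025 bits; H(B) = 1.0478 bits.
H(A|B) = 1.9025 − 1.0478 = 0.855 bits.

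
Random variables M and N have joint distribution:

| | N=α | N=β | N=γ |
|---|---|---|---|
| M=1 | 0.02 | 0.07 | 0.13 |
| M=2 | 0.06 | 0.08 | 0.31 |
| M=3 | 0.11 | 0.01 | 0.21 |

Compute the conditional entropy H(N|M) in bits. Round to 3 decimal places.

1.186 bits

Marginals: p(M) = (0.2200, 0.4500, 0.3300), p(N) = (0.1900, 0.1600, 0.6500).
H(N|M) = Σ p(M) · H(N|M=·).
  M=1: p=0.2200, H(N|M=1) = 1.2886
  M=2: p=0.4500, H(N|M=2) = 1.2010
  M=3: p=0.3300, H(N|M=3) = 1.0961
Weighted sum = 1.186 bits.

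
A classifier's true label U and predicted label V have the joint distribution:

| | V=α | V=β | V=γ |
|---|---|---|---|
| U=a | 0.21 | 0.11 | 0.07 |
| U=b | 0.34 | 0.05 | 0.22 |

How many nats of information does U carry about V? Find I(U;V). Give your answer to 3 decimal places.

0.043 nats

Marginals: p(U) = (0.3900, 0.6100), p(V) = (0.5500, 0.1600, 0.2900).
I(U;V) = Σ p(x,y)·ln[p(x,y)/(p(x)p(y))].
  (a,α): 0.21·ln(0.9790) = -0.0045
  (a,β): 0.11·ln(1.7628) = 0.0624
  (a,γ): 0.07·ln(0.6189) = -0.0336
  (b,α): 0.34·ln(1.0134) = 0.0045
  (b,β): 0.05·ln(0.5123) = -0.0334
  (b,γ): 0.22·ln(1.2436) = 0.0480
Sum = 0.043 nats.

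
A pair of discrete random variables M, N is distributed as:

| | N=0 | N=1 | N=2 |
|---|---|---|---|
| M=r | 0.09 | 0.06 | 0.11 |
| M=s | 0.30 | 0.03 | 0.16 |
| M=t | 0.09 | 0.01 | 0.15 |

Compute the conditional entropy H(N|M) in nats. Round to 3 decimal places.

Chain rule: H(N|M) = H(M,N) − H(M).
Marginals: p(M) = (0.2600, 0.4900, 0.2500), p(N) = (0.4800, 0.1000, 0.4200).
H(M,N) = 1.9353 nats; H(M) = 1.0464 nats.
H(N|M) = 1.9353 − 1.0464 = 0.889 nats.

0.889 nats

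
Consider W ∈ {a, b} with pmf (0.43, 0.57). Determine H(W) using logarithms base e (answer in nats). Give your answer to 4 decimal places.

0.6833 nats

H(W) = −Σ p·ln p.
  −(0.43)·ln(0.43) = 0.36291
  −(0.57)·ln(0.57) = 0.32041
Sum: 0.36291 + 0.32041 = 0.6833 nats.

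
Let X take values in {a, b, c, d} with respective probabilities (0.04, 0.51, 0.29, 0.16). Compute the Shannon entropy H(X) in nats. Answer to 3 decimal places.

1.124 nats

H(X) = −Σ p·ln p.
  −(0.04)·ln(0.04) = 0.1288
  −(0.51)·ln(0.51) = 0.3434
  −(0.29)·ln(0.29) = 0.3590
  −(0.16)·ln(0.16) = 0.2932
Sum: 0.1288 + 0.3434 + 0.3590 + 0.2932 = 1.124 nats.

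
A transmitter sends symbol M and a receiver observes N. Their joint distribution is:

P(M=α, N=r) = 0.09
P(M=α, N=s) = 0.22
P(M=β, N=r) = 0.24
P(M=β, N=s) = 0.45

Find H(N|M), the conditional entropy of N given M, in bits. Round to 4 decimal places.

Chain rule: H(N|M) = H(M,N) − H(M).
Marginals: p(M) = (0.3100, 0.6900), p(N) = (0.3300, 0.6700).
H(M,N) = 1.8058 bits; H(M) = 0.8932 bits.
H(N|M) = 1.8058 − 0.8932 = 0.9126 bits.

0.9126 bits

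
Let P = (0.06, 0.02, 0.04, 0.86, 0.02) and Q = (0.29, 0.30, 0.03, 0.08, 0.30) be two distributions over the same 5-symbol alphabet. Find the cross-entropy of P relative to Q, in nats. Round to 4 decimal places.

2.4348 nats

H(P,Q) = −Σ p·ln q.
  −0.06·ln(0.29) = 0.07427
  −0.02·ln(0.30) = 0.02408
  −0.04·ln(0.03) = 0.14026
  −0.86·ln(0.08) = 2.17213
  −0.02·ln(0.30) = 0.02408
H(P,Q) = 2.4348 nats.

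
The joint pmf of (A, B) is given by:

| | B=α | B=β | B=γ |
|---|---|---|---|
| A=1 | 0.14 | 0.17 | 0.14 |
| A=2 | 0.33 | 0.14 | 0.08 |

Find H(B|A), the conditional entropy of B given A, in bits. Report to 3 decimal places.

Marginals: p(A) = (0.4500, 0.5500), p(B) = (0.4700, 0.3100, 0.2200).
H(B|A) = Σ p(A) · H(B|A=·).
  A=1: p=0.4500, H(B|A=1) = 1.5787
  A=2: p=0.5500, H(B|A=2) = 1.3492
Weighted sum = 1.452 bits.

1.452 bits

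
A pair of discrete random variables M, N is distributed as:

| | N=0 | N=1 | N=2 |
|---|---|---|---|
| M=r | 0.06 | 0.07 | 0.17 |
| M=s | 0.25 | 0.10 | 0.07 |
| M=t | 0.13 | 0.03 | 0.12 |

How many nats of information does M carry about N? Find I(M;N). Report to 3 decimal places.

Marginals: p(M) = (0.3000, 0.4200, 0.2800), p(N) = (0.4400, 0.2000, 0.3600).
I(M;N) = Σ p(x,y)·ln[p(x,y)/(p(x)p(y))].
  (r,0): 0.06·ln(0.4545) = -0.0473
  (r,1): 0.07·ln(1.1667) = 0.0108
  (r,2): 0.17·ln(1.5741) = 0.0771
  (s,0): 0.25·ln(1.3528) = 0.0755
  (s,1): 0.10·ln(1.1905) = 0.0174
  (s,2): 0.07·ln(0.4630) = -0.0539
  (t,0): 0.13·ln(1.0552) = 0.0070
  (t,1): 0.03·ln(0.5357) = -0.0187
  (t,2): 0.12·ln(1.1905) = 0.0209
Sum = 0.089 nats.

0.089 nats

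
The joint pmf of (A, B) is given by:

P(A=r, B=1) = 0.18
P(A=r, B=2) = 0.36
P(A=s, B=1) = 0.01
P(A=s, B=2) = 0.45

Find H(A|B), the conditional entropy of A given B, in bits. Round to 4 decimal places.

0.8593 bits

Chain rule: H(A|B) = H(A,B) − H(B).
Marginals: p(A) = (0.5400, 0.4600), p(B) = (0.1900, 0.8100).
H(A,B) = 1.5608 bits; H(B) = 0.7015 bits.
H(A|B) = 1.5608 − 0.7015 = 0.8593 bits.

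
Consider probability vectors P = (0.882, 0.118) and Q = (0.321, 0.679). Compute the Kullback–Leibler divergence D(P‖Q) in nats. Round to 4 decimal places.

D(P‖Q) = Σ p·ln(p/q).
  0.882·ln(0.882/0.321) = 0.89148
  0.118·ln(0.118/0.679) = -0.20649
D(P‖Q) = 0.6850 nats.

0.6850 nats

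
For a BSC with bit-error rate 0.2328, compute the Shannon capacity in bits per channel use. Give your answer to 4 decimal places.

Binary symmetric channel: C = 1 − h₂(ε) where h₂ is the binary entropy function.
h₂(0.2328) = −0.2328·log₂0.2328 − 0.7672·log₂0.7672 = 0.7829.
C = 1 − 0.7829 = 0.2171 bits per channel use.

0.2171 bits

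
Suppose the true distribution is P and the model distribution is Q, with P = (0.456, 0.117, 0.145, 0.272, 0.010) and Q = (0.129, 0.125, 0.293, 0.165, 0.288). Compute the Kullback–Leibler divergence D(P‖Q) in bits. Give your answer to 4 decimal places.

0.8200 bits

D(P‖Q) = Σ p·log₂(p/q).
  0.456·log₂(0.456/0.129) = 0.83068
  0.117·log₂(0.117/0.125) = -0.01116
  0.145·log₂(0.145/0.293) = -0.14715
  0.272·log₂(0.272/0.165) = 0.19615
  0.010·log₂(0.010/0.288) = -0.04848
D(P‖Q) = 0.8200 bits.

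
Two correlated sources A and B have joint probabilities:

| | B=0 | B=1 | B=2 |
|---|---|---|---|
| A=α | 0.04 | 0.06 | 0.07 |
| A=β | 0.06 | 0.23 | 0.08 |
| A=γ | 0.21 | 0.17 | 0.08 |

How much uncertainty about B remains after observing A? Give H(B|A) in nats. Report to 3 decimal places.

Marginals: p(A) = (0.1700, 0.3700, 0.4600), p(B) = (0.3100, 0.4600, 0.2300).
H(B|A) = Σ p(A) · H(B|A=·).
  A=α: p=0.1700, H(B|A=α) = 1.0734
  A=β: p=0.3700, H(B|A=β) = 0.9217
  A=γ: p=0.4600, H(B|A=γ) = 1.0301
Weighted sum = 0.997 nats.

0.997 nats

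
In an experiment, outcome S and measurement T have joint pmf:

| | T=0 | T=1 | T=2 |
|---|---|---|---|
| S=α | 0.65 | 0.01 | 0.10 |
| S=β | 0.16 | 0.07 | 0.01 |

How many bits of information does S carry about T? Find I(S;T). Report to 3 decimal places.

0.122 bits

Marginals: p(S) = (0.7600, 0.2400), p(T) = (0.8100, 0.0800, 0.1100).
I(S;T) = Σ p(x,y)·log₂[p(x,y)/(p(x)p(y))].
  (α,0): 0.65·log₂(1.0559) = 0.0510
  (α,1): 0.01·log₂(0.1645) = -0.0260
  (α,2): 0.10·log₂(1.1962) = 0.0258
  (β,0): 0.16·log₂(0.8230) = -0.0450
  (β,1): 0.07·log₂(3.6458) = 0.1306
  (β,2): 0.01·log₂(0.3788) = -0.0140
Sum = 0.122 bits.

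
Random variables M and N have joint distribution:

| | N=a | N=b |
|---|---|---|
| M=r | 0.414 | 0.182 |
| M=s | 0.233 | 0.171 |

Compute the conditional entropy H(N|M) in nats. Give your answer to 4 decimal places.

Chain rule: H(N|M) = H(M,N) − H(M).
Marginals: p(M) = (0.5960, 0.4040), p(N) = (0.6470, 0.3530).
H(M,N) = 1.3166 nats; H(M) = 0.6746 nats.
H(N|M) = 1.3166 − 0.6746 = 0.6420 nats.

0.6420 nats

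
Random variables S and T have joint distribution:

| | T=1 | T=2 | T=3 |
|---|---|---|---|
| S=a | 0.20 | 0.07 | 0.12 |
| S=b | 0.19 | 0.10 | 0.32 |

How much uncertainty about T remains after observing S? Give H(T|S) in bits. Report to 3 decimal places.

1.449 bits

Marginals: p(S) = (0.3900, 0.6100), p(T) = (0.3900, 0.1700, 0.4400).
H(T|S) = Σ p(S) · H(T|S=·).
  S=a: p=0.3900, H(T|S=a) = 1.4621
  S=b: p=0.6100, H(T|S=b) = 1.4401
Weighted sum = 1.449 bits.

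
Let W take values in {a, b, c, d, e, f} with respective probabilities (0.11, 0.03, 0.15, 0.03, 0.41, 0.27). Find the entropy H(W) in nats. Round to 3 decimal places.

1.457 nats

H(W) = −Σ p·ln p.
  −(0.11)·ln(0.11) = 0.2428
  −(0.03)·ln(0.03) = 0.1052
  −(0.15)·ln(0.15) = 0.2846
  −(0.03)·ln(0.03) = 0.1052
  −(0.41)·ln(0.41) = 0.3656
  −(0.27)·ln(0.27) = 0.3535
Sum: 0.2428 + 0.1052 + 0.2846 + 0.1052 + 0.3656 + 0.3535 = 1.457 nats.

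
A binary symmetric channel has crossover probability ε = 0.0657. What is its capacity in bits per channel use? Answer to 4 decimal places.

Binary symmetric channel: C = 1 − h₂(ε) where h₂ is the binary entropy function.
h₂(0.0657) = −0.0657·log₂0.0657 − 0.9343·log₂0.9343 = 0.3497.
C = 1 − 0.3497 = 0.6503 bits per channel use.

0.6503 bits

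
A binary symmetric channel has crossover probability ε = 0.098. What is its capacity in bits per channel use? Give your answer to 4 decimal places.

0.5374 bits

Binary symmetric channel: C = 1 − h₂(ε) where h₂ is the binary entropy function.
h₂(0.098) = −0.098·log₂0.098 − 0.902·log₂0.902 = 0.4626.
C = 1 − 0.4626 = 0.5374 bits per channel use.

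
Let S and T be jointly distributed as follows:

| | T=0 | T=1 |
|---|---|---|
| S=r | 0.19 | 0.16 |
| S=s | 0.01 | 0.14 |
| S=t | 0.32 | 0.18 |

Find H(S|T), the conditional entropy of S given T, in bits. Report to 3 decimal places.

1.314 bits

Marginals: p(S) = (0.3500, 0.1500, 0.5000), p(T) = (0.5200, 0.4800).
H(S|T) = Σ p(T) · H(S|T=·).
  T=0: p=0.5200, H(S|T=0) = 1.0714
  T=1: p=0.4800, H(S|T=1) = 1.5774
Weighted sum = 1.314 bits.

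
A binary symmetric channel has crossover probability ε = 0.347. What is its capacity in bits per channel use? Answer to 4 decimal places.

0.0686 bits

Binary symmetric channel: C = 1 − h₂(ε) where h₂ is the binary entropy function.
h₂(0.347) = −0.347·log₂0.347 − 0.653·log₂0.653 = 0.9314.
C = 1 − 0.9314 = 0.0686 bits per channel use.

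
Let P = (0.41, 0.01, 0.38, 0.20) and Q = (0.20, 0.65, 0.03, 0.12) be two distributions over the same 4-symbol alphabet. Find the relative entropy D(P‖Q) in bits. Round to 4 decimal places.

1.9037 bits

D(P‖Q) = Σ p·log₂(p/q).
  0.41·log₂(0.41/0.20) = 0.42461
  0.01·log₂(0.01/0.65) = -0.06022
  0.38·log₂(0.38/0.03) = 1.39193
  0.20·log₂(0.20/0.12) = 0.14739
D(P‖Q) = 1.9037 bits.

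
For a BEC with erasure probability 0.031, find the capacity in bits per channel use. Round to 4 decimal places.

0.9690 bits

Binary erasure channel: capacity C = 1 − ε.
C = 1 − 0.031 = 0.9690 bits per channel use.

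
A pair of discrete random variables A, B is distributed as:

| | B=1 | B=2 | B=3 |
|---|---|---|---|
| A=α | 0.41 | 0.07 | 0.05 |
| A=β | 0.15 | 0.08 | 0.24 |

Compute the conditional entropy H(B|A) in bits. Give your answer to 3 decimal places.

1.211 bits

Chain rule: H(B|A) = H(A,B) − H(A).
Marginals: p(A) = (0.5300, 0.4700), p(B) = (0.5600, 0.1500, 0.2900).
H(A,B) = 2.2082 bits; H(A) = 0.9974 bits.
H(B|A) = 2.2082 − 0.9974 = 1.211 bits.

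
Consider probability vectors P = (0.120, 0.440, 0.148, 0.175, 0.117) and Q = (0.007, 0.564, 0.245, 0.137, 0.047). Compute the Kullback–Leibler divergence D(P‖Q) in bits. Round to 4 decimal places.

D(P‖Q) = Σ p·log₂(p/q).
  0.120·log₂(0.120/0.007) = 0.49194
  0.440·log₂(0.440/0.564) = -0.15760
  0.148·log₂(0.148/0.245) = -0.10762
  0.175·log₂(0.175/0.137) = 0.06181
  0.117·log₂(0.117/0.047) = 0.15395
D(P‖Q) = 0.4425 bits.

0.4425 bits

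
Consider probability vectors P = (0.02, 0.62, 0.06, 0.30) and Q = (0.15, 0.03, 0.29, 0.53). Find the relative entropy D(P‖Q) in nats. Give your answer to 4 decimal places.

D(P‖Q) = Σ p·ln(p/q).
  0.02·ln(0.02/0.15) = -0.04030
  0.62·ln(0.62/0.03) = 1.87768
  0.06·ln(0.06/0.29) = -0.09453
  0.30·ln(0.30/0.53) = -0.17073
D(P‖Q) = 1.5721 nats.

1.5721 nats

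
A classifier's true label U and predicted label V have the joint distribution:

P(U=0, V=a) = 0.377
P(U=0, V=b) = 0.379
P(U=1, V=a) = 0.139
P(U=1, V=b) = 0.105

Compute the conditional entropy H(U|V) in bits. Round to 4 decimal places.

Marginals: p(U) = (0.7560, 0.2440), p(V) = (0.5160, 0.4840).
H(U|V) = Σ p(V) · H(U|V=·).
  V=a: p=0.5160, H(U|V=a) = 0.8406
  V=b: p=0.4840, H(U|V=b) = 0.7545
Weighted sum = 0.7989 bits.

0.7989 bits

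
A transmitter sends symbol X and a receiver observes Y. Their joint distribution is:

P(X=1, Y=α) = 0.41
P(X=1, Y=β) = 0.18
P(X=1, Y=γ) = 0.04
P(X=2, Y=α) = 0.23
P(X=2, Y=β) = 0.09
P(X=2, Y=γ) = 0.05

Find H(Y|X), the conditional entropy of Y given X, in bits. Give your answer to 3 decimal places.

Chain rule: H(Y|X) = H(X,Y) − H(X).
Marginals: p(X) = (0.6300, 0.3700), p(Y) = (0.6400, 0.2700, 0.0900).
H(X,Y) = 2.1749 bits; H(X) = 0.9507 bits.
H(Y|X) = 2.1749 − 0.9507 = 1.224 bits.

1.224 bits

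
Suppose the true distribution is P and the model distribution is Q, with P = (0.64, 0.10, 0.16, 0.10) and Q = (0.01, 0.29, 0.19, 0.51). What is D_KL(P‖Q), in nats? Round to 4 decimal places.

D(P‖Q) = Σ p·ln(p/q).
  0.64·ln(0.64/0.01) = 2.66169
  0.10·ln(0.10/0.29) = -0.10647
  0.16·ln(0.16/0.19) = -0.02750
  0.10·ln(0.10/0.51) = -0.16292
D(P‖Q) = 2.3648 nats.

2.3648 nats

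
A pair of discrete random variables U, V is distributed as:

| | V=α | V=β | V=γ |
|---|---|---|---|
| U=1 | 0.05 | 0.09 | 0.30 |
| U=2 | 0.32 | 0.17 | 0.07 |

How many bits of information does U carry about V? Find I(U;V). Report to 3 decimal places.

0.277 bits

Marginals: p(U) = (0.4400, 0.5600), p(V) = (0.3700, 0.2600, 0.3700).
I(U;V) = Σ p(x,y)·log₂[p(x,y)/(p(x)p(y))].
  (1,α): 0.05·log₂(0.3071) = -0.0852
  (1,β): 0.09·log₂(0.7867) = -0.0311
  (1,γ): 0.30·log₂(1.8428) = 0.2646
  (2,α): 0.32·log₂(1.5444) = 0.2007
  (2,β): 0.17·log₂(1.1676) = 0.0380
  (2,γ): 0.07·log₂(0.3378) = -0.1096
Sum = 0.277 bits.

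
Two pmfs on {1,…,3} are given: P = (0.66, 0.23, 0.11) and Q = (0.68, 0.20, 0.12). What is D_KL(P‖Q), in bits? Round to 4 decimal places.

D(P‖Q) = Σ p·log₂(p/q).
  0.66·log₂(0.66/0.68) = -0.02843
  0.23·log₂(0.23/0.20) = 0.04638
  0.11·log₂(0.11/0.12) = -0.01381
D(P‖Q) = 0.0041 bits.

0.0041 bits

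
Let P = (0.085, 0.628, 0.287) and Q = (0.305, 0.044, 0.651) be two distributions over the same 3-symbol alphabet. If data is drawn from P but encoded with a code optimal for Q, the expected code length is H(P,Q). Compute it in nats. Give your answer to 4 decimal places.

2.1857 nats

H(P,Q) = −Σ p·ln q.
  −0.085·ln(0.305) = 0.10093
  −0.628·ln(0.044) = 1.96160
  −0.287·ln(0.651) = 0.12319
H(P,Q) = 2.1857 nats.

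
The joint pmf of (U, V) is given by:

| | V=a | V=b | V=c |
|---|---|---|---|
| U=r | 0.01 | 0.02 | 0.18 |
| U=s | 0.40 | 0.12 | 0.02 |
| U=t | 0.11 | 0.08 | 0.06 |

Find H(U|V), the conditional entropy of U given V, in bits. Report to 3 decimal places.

1.042 bits

Chain rule: H(U|V) = H(U,V) − H(V).
Marginals: p(U) = (0.2100, 0.5400, 0.2500), p(V) = (0.5200, 0.2200, 0.2600).
H(U,V) = 2.5187 bits; H(V) = 1.4764 bits.
H(U|V) = 2.5187 − 1.4764 = 1.042 bits.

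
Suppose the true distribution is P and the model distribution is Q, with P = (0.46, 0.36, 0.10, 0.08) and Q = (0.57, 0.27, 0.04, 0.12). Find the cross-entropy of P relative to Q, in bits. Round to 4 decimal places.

1.7622 bits

H(P,Q) = −Σ p·log₂ q.
  −0.46·log₂(0.57) = 0.37304
  −0.36·log₂(0.27) = 0.68003
  −0.10·log₂(0.04) = 0.46439
  −0.08·log₂(0.12) = 0.24471
H(P,Q) = 1.7622 bits.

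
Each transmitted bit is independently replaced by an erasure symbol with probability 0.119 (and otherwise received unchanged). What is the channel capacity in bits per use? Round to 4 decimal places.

Binary erasure channel: capacity C = 1 − ε.
C = 1 − 0.119 = 0.8810 bits per channel use.

0.8810 bits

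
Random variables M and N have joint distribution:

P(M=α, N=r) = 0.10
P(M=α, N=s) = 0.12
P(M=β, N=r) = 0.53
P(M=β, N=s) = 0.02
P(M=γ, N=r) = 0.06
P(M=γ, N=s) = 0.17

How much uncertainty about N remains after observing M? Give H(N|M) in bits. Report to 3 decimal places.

Marginals: p(M) = (0.2200, 0.5500, 0.2300), p(N) = (0.6900, 0.3100).
H(N|M) = Σ p(M) · H(N|M=·).
  M=α: p=0.2200, H(N|M=α) = 0.9940
  M=β: p=0.5500, H(N|M=β) = 0.2254
  M=γ: p=0.2300, H(N|M=γ) = 0.8281
Weighted sum = 0.533 bits.

0.533 bits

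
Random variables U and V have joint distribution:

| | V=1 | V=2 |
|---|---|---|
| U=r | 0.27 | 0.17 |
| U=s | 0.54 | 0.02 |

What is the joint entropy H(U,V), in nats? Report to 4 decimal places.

1.0657 nats

H(U,V) = −Σ p(x,y)·ln p(x,y) over all 4 cells.
  cell (r,1): −0.27·ln0.27 = 0.35352
  cell (r,2): −0.17·ln0.17 = 0.30123
  cell (s,1): −0.54·ln0.54 = 0.33274
  cell (s,2): −0.02·ln0.02 = 0.07824
Sum = 1.0657 nats.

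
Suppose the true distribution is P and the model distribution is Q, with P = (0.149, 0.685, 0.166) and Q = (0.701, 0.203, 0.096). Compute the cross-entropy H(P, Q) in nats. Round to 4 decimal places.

H(P,Q) = −Σ p·ln q.
  −0.149·ln(0.701) = 0.05293
  −0.685·ln(0.203) = 1.09227
  −0.166·ln(0.096) = 0.38901
H(P,Q) = 1.5342 nats.

1.5342 nats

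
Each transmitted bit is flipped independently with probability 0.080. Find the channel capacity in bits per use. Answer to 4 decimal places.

0.5978 bits

Binary symmetric channel: C = 1 − h₂(ε) where h₂ is the binary entropy function.
h₂(0.080) = −0.080·log₂0.080 − 0.920·log₂0.920 = 0.4022.
C = 1 − 0.4022 = 0.5978 bits per channel use.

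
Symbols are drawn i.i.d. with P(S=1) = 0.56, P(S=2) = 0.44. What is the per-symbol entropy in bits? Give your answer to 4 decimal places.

H(S) = −Σ p·log₂ p.
  −(0.56)·log₂(0.56) = 0.46844
  −(0.44)·log₂(0.44) = 0.52115
Sum: 0.46844 + 0.52115 = 0.9896 bits.

0.9896 bits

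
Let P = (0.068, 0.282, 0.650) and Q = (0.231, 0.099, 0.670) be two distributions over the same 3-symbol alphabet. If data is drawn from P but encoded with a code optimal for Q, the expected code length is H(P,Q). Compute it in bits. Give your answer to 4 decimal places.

H(P,Q) = −Σ p·log₂ q.
  −0.068·log₂(0.231) = 0.14375
  −0.282·log₂(0.099) = 0.94087
  −0.650·log₂(0.670) = 0.37555
H(P,Q) = 1.4602 bits.

1.4602 bits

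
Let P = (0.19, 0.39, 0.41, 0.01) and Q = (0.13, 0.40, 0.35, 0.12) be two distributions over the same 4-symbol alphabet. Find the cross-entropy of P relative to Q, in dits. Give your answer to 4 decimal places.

H(P,Q) = −Σ p·log₁₀ q.
  −0.19·log₁₀(0.13) = 0.16835
  −0.39·log₁₀(0.40) = 0.15520
  −0.41·log₁₀(0.35) = 0.18693
  −0.01·log₁₀(0.12) = 0.00921
H(P,Q) = 0.5197 dits.

0.5197 dits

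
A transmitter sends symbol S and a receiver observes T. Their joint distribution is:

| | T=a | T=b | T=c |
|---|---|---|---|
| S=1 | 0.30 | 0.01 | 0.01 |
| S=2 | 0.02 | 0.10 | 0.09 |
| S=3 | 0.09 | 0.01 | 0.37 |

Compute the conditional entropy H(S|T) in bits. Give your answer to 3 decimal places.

Marginals: p(S) = (0.3200, 0.2100, 0.4700), p(T) = (0.4100, 0.1200, 0.4700).
H(S|T) = Σ p(T) · H(S|T=·).
  T=a: p=0.4100, H(S|T=a) = 1.0225
  T=b: p=0.1200, H(S|T=b) = 0.8167
  T=c: p=0.4700, H(S|T=c) = 0.8465
Weighted sum = 0.915 bits.

0.915 bits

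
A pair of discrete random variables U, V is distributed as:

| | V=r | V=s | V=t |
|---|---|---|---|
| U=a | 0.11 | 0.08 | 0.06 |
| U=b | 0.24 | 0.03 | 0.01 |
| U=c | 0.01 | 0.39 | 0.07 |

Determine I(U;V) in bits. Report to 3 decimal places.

Marginals: p(U) = (0.2500, 0.2800, 0.4700), p(V) = (0.3600, 0.5000, 0.1400).
I(U;V) = Σ p(x,y)·log₂[p(x,y)/(p(x)p(y))].
  (a,r): 0.11·log₂(1.2222) = 0.0318
  (a,s): 0.08·log₂(0.6400) = -0.0515
  (a,t): 0.06·log₂(1.7143) = 0.0467
  (b,r): 0.24·log₂(2.3810) = 0.3004
  (b,s): 0.03·log₂(0.2143) = -0.0667
  (b,t): 0.01·log₂(0.2551) = -0.0197
  (c,r): 0.01·log₂(0.0591) = -0.0408
  (c,s): 0.39·log₂(1.6596) = 0.2850
  (c,t): 0.07·log₂(1.0638) = 0.0062
Sum = 0.491 bits.

0.491 bits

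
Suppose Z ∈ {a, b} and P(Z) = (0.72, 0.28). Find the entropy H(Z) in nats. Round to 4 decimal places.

0.5930 nats

H(Z) = −Σ p·ln p.
  −(0.72)·ln(0.72) = 0.23652
  −(0.28)·ln(0.28) = 0.35643
Sum: 0.23652 + 0.35643 = 0.5930 nats.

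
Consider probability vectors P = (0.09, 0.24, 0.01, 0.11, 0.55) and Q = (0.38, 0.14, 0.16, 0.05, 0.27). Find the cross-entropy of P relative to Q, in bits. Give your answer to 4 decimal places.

2.3472 bits

H(P,Q) = −Σ p·log₂ q.
  −0.09·log₂(0.38) = 0.12563
  −0.24·log₂(0.14) = 0.68076
  −0.01·log₂(0.16) = 0.02644
  −0.11·log₂(0.05) = 0.47541
  −0.55·log₂(0.27) = 1.03893
H(P,Q) = 2.3472 bits.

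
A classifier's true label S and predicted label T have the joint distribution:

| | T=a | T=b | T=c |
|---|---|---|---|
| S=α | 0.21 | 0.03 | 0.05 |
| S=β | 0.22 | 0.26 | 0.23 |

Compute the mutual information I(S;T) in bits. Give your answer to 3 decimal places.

Marginals: p(S) = (0.2900, 0.7100), p(T) = (0.4300, 0.2900, 0.2800).
I(S;T) = Σ p(x,y)·log₂[p(x,y)/(p(x)p(y))].
  (α,a): 0.21·log₂(1.6840) = 0.1579
  (α,b): 0.03·log₂(0.3567) = -0.0446
  (α,c): 0.05·log₂(0.6158) = -0.0350
  (β,a): 0.22·log₂(0.7206) = -0.1040
  (β,b): 0.26·log₂(1.2627) = 0.0875
  (β,c): 0.23·log₂(1.1569) = 0.0484
Sum = 0.110 bits.

0.110 bits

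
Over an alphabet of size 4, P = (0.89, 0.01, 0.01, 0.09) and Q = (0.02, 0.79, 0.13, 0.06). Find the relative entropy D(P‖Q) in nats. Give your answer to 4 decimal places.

3.3451 nats

D(P‖Q) = Σ p·ln(p/q).
  0.89·ln(0.89/0.02) = 3.37799
  0.01·ln(0.01/0.79) = -0.04369
  0.01·ln(0.01/0.13) = -0.02565
  0.09·ln(0.09/0.06) = 0.03649
D(P‖Q) = 3.3451 nats.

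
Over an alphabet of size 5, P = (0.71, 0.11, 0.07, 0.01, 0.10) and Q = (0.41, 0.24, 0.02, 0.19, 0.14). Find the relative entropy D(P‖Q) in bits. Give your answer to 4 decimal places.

0.4741 bits

D(P‖Q) = Σ p·log₂(p/q).
  0.71·log₂(0.71/0.41) = 0.56246
  0.11·log₂(0.11/0.24) = -0.12381
  0.07·log₂(0.07/0.02) = 0.12651
  0.01·log₂(0.01/0.19) = -0.04248
  0.10·log₂(0.10/0.14) = -0.04854
D(P‖Q) = 0.4741 bits.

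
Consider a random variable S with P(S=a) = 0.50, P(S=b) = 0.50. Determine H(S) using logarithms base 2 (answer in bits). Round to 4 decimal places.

1.0000 bits

H(S) = −Σ p·log₂ p.
  −(0.50)·log₂(0.50) = 0.50000
  −(0.50)·log₂(0.50) = 0.50000
Sum: 0.50000 + 0.50000 = 1.0000 bits.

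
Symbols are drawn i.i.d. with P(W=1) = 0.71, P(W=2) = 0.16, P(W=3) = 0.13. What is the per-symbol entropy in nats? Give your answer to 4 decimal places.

0.8016 nats

H(W) = −Σ p·ln p.
  −(0.71)·ln(0.71) = 0.24317
  −(0.16)·ln(0.16) = 0.29321
  −(0.13)·ln(0.13) = 0.26523
Sum: 0.24317 + 0.29321 + 0.26523 = 0.8016 nats.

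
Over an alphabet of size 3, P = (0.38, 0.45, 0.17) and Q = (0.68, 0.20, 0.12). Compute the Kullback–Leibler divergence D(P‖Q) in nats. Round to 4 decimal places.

D(P‖Q) = Σ p·ln(p/q).
  0.38·ln(0.38/0.68) = -0.22113
  0.45·ln(0.45/0.20) = 0.36492
  0.17·ln(0.17/0.12) = 0.05921
D(P‖Q) = 0.2030 nats.

0.2030 nats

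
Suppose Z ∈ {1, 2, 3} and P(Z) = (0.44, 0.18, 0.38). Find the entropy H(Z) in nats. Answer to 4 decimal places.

H(Z) = −Σ p·ln p.
  −(0.44)·ln(0.44) = 0.36123
  −(0.18)·ln(0.18) = 0.30866
  −(0.38)·ln(0.38) = 0.36768
Sum: 0.36123 + 0.30866 + 0.36768 = 1.0376 nats.

1.0376 nats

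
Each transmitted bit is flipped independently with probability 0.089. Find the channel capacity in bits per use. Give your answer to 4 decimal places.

Binary symmetric channel: C = 1 − h₂(ε) where h₂ is the binary entropy function.
h₂(0.089) = −0.089·log₂0.089 − 0.911·log₂0.911 = 0.4331.
C = 1 − 0.4331 = 0.5669 bits per channel use.

0.5669 bits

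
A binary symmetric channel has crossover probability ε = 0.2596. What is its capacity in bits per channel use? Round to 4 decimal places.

0.1739 bits

Binary symmetric channel: C = 1 − h₂(ε) where h₂ is the binary entropy function.
h₂(0.2596) = −0.2596·log₂0.2596 − 0.7404·log₂0.7404 = 0.8261.
C = 1 − 0.8261 = 0.1739 bits per channel use.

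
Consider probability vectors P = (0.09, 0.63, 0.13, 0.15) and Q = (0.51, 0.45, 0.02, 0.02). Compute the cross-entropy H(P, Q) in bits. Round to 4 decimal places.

H(P,Q) = −Σ p·log₂ q.
  −0.09·log₂(0.51) = 0.08743
  −0.63·log₂(0.45) = 0.72576
  −0.13·log₂(0.02) = 0.73370
  −0.15·log₂(0.02) = 0.84658
H(P,Q) = 2.3935 bits.

2.3935 bits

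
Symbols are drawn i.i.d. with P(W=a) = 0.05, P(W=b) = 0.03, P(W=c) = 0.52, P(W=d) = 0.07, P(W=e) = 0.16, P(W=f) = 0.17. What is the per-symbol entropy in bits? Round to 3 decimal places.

H(W) = −Σ p·log₂ p.
  −(0.05)·log₂(0.05) = 0.2161
  −(0.03)·log₂(0.03) = 0.1518
  −(0.52)·log₂(0.52) = 0.4906
  −(0.07)·log₂(0.07) = 0.2686
  −(0.16)·log₂(0.16) = 0.4230
  −(0.17)·log₂(0.17) = 0.4346
Sum: 0.2161 + 0.1518 + 0.4906 + 0.2686 + 0.4230 + 0.4346 = 1.985 bits.

1.985 bits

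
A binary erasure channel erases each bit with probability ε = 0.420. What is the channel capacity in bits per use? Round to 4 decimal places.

0.5800 bits

Binary erasure channel: capacity C = 1 − ε.
C = 1 − 0.420 = 0.5800 bits per channel use.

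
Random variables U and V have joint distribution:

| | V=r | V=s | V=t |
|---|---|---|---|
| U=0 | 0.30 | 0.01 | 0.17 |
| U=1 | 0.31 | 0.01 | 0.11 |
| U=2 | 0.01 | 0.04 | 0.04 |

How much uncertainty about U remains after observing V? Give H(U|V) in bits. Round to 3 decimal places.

1.203 bits

Marginals: p(U) = (0.4800, 0.4300, 0.0900), p(V) = (0.6200, 0.0600, 0.3200).
H(U|V) = Σ p(V) · H(U|V=·).
  V=r: p=0.6200, H(U|V=r) = 1.1028
  V=s: p=0.0600, H(U|V=s) = 1.2516
  V=t: p=0.3200, H(U|V=t) = 1.3894
Weighted sum = 1.203 bits.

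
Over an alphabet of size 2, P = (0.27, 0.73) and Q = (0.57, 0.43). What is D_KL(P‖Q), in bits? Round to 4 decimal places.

0.2663 bits

D(P‖Q) = Σ p·log₂(p/q).
  0.27·log₂(0.27/0.57) = -0.29106
  0.73·log₂(0.73/0.43) = 0.55740
D(P‖Q) = 0.2663 bits.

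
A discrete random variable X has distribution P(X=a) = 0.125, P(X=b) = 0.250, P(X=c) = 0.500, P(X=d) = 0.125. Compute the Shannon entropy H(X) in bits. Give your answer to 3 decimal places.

1.750 bits

H(X) = −Σ p·log₂ p.
  −(0.125)·log₂(0.125) = 0.3750
  −(0.250)·log₂(0.250) = 0.5000
  −(0.500)·log₂(0.500) = 0.5000
  −(0.125)·log₂(0.125) = 0.3750
Sum: 0.3750 + 0.5000 + 0.5000 + 0.3750 = 1.750 bits.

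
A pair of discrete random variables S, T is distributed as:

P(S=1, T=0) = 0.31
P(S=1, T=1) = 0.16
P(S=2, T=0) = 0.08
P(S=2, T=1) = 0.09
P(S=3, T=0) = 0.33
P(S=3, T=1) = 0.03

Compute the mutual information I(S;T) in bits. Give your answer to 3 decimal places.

Marginals: p(S) = (0.4700, 0.1700, 0.3600), p(T) = (0.7200, 0.2800).
I(S;T) = H(S) + H(T) − H(S,T).
H(S) = 1.4772, H(T) = 0.8555, H(S,T) = 2.2306.
I(S;T) = 1.4772 + 0.8555 − 2.2306 = 0.102 bits.

0.102 bits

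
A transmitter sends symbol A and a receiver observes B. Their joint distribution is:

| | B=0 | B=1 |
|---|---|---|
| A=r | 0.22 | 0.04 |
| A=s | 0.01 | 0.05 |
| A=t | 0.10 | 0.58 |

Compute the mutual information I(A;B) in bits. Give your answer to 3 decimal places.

Marginals: p(A) = (0.2600, 0.0600, 0.6800), p(B) = (0.3300, 0.6700).
I(A;B) = H(A) + H(B) − H(A,B).
H(A) = 1.1272, H(B) = 0.9149, H(A,B) = 1.7369.
I(A;B) = 1.1272 + 0.9149 − 1.7369 = 0.305 bits.

0.305 bits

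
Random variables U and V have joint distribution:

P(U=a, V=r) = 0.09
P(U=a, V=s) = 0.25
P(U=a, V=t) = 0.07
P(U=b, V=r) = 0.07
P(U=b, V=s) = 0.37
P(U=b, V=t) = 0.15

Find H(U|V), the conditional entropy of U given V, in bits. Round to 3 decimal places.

Marginals: p(U) = (0.4100, 0.5900), p(V) = (0.1600, 0.6200, 0.2200).
H(U|V) = Σ p(V) · H(U|V=·).
  V=r: p=0.1600, H(U|V=r) = 0.9887
  V=s: p=0.6200, H(U|V=s) = 0.9728
  V=t: p=0.2200, H(U|V=t) = 0.9024
Weighted sum = 0.960 bits.

0.960 bits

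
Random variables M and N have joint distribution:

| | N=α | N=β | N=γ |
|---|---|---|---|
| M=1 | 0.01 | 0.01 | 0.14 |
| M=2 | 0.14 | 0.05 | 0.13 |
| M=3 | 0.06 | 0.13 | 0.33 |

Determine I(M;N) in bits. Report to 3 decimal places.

Marginals: p(M) = (0.1600, 0.3200, 0.5200), p(N) = (0.2100, 0.1900, 0.6000).
I(M;N) = Σ p(x,y)·log₂[p(x,y)/(p(x)p(y))].
  (1,α): 0.01·log₂(0.2976) = -0.0175
  (1,β): 0.01·log₂(0.3289) = -0.0160
  (1,γ): 0.14·log₂(1.4583) = 0.0762
  (2,α): 0.14·log₂(2.0833) = 0.1482
  (2,β): 0.05·log₂(0.8224) = -0.0141
  (2,γ): 0.13·log₂(0.6771) = -0.0731
  (3,α): 0.06·log₂(0.5495) = -0.0518
  (3,β): 0.13·log₂(1.3158) = 0.0515
  (3,γ): 0.33·log₂(1.0577) = 0.0267
Sum = 0.130 bits.

0.130 bits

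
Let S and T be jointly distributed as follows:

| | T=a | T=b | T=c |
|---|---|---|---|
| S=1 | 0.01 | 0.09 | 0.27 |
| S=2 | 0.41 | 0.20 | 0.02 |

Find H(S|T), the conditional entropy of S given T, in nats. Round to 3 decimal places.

0.300 nats

Chain rule: H(S|T) = H(S,T) − H(T).
Marginals: p(S) = (0.3700, 0.6300), p(T) = (0.4200, 0.2900, 0.2900).
H(S,T) = 1.3820 nats; H(T) = 1.0823 nats.
H(S|T) = 1.3820 − 1.0823 = 0.300 nats.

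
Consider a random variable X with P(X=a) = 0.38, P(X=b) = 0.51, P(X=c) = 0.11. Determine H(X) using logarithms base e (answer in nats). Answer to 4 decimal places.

0.9539 nats

H(X) = −Σ p·ln p.
  −(0.38)·ln(0.38) = 0.36768
  −(0.51)·ln(0.51) = 0.34341
  −(0.11)·ln(0.11) = 0.24280
Sum: 0.36768 + 0.34341 + 0.24280 = 0.9539 nats.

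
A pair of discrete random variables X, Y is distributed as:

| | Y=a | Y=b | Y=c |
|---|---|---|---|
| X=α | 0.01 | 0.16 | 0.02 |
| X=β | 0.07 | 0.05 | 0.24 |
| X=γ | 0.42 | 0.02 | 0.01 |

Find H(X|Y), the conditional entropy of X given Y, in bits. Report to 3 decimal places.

Marginals: p(X) = (0.1900, 0.3600, 0.4500), p(Y) = (0.5000, 0.2300, 0.2700).
H(X|Y) = Σ p(Y) · H(X|Y=·).
  Y=a: p=0.5000, H(X|Y=a) = 0.7213
  Y=b: p=0.2300, H(X|Y=b) = 1.1492
  Y=c: p=0.2700, H(X|Y=c) = 0.6053
Weighted sum = 0.788 bits.

0.788 bits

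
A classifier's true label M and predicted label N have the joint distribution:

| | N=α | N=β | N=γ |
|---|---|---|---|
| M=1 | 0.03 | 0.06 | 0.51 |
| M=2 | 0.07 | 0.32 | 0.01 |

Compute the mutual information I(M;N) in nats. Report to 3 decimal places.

0.397 nats

Marginals: p(M) = (0.6000, 0.4000), p(N) = (0.1000, 0.3800, 0.5200).
I(M;N) = Σ p(x,y)·ln[p(x,y)/(p(x)p(y))].
  (1,α): 0.03·ln(0.5000) = -0.0208
  (1,β): 0.06·ln(0.2632) = -0.0801
  (1,γ): 0.51·ln(1.6346) = 0.2506
  (2,α): 0.07·ln(1.7500) = 0.0392
  (2,β): 0.32·ln(2.1053) = 0.2382
  (2,γ): 0.01·ln(0.0481) = -0.0303
Sum = 0.397 nats.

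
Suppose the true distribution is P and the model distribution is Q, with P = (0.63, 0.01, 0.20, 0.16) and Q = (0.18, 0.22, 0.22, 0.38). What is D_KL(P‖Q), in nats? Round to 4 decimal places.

D(P‖Q) = Σ p·ln(p/q).
  0.63·ln(0.63/0.18) = 0.78924
  0.01·ln(0.01/0.22) = -0.03091
  0.20·ln(0.20/0.22) = -0.01906
  0.16·ln(0.16/0.38) = -0.13840
D(P‖Q) = 0.6009 nats.

0.6009 nats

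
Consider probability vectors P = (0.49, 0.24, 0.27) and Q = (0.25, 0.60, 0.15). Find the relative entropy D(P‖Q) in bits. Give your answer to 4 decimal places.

0.3874 bits

D(P‖Q) = Σ p·log₂(p/q).
  0.49·log₂(0.49/0.25) = 0.47572
  0.24·log₂(0.24/0.60) = -0.31726
  0.27·log₂(0.27/0.15) = 0.22896
D(P‖Q) = 0.3874 bits.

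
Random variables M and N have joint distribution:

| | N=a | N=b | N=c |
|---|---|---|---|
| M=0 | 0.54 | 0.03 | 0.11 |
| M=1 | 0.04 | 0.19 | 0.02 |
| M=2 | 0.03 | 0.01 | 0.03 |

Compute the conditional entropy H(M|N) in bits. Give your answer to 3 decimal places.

0.760 bits

Chain rule: H(M|N) = H(M,N) − H(N).
Marginals: p(M) = (0.6800, 0.2500, 0.0700), p(N) = (0.6100, 0.2300, 0.1600).
H(M,N) = 2.1059 bits; H(N) = 1.3457 bits.
H(M|N) = 2.1059 − 1.3457 = 0.760 bits.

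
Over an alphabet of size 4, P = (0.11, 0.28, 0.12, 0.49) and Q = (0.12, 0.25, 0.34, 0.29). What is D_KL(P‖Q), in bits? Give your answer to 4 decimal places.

0.2225 bits

D(P‖Q) = Σ p·log₂(p/q).
  0.11·log₂(0.11/0.12) = -0.01381
  0.28·log₂(0.28/0.25) = 0.04578
  0.12·log₂(0.12/0.34) = -0.18030
  0.49·log₂(0.49/0.29) = 0.37080
D(P‖Q) = 0.2225 bits.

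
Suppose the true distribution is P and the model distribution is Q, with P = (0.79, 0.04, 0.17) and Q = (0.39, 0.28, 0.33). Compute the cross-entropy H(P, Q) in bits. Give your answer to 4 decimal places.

1.4185 bits

H(P,Q) = −Σ p·log₂ q.
  −0.79·log₂(0.39) = 1.07318
  −0.04·log₂(0.28) = 0.07346
  −0.17·log₂(0.33) = 0.27191
H(P,Q) = 1.4185 bits.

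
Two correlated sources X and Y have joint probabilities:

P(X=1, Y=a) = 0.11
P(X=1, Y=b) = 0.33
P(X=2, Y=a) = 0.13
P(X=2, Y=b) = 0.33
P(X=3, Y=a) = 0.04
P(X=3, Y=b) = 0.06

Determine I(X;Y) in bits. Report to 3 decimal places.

Marginals: p(X) = (0.4400, 0.4600, 0.1000), p(Y) = (0.2800, 0.7200).
I(X;Y) = H(X) + H(Y) − H(X,Y).
H(X) = 1.3687, H(Y) = 0.8555, H(X,Y) = 2.2179.
I(X;Y) = 1.3687 + 0.8555 − 2.2179 = 0.006 bits.

0.006 bits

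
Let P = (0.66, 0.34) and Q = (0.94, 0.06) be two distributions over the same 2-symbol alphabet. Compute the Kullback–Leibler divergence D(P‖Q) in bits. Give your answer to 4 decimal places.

D(P‖Q) = Σ p·log₂(p/q).
  0.66·log₂(0.66/0.94) = -0.33673
  0.34·log₂(0.34/0.06) = 0.85085
D(P‖Q) = 0.5141 bits.

0.5141 bits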